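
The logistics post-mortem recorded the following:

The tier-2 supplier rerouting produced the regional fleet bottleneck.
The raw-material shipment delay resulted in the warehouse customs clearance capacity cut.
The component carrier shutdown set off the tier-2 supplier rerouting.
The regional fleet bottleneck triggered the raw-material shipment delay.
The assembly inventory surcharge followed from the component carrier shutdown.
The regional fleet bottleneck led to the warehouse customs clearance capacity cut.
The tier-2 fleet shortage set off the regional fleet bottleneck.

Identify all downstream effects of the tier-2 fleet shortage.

Direct effects: the regional fleet bottleneck.
2 steps out: the raw-material shipment delay, the warehouse customs clearance capacity cut.
Not reachable from it: the component carrier shutdown, the tier-2 supplier rerouting, the assembly inventory surcharge.

the raw-material shipment delay, the regional fleet bottleneck, the warehouse customs clearance capacity cut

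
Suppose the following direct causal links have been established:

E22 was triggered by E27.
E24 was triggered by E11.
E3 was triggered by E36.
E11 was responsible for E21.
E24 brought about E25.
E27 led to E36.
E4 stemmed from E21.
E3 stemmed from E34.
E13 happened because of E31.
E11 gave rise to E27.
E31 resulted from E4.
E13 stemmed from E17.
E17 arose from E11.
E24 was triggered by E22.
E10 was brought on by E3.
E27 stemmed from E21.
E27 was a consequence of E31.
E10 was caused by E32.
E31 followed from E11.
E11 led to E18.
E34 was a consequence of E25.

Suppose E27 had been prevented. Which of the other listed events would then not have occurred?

E22, E36

Downstream of E27: E22, E24, E25, E34, E36, E3, E10.
Of those, still caused via another path: E24, E25, E34, E3, E10.
The remainder have no surviving cause.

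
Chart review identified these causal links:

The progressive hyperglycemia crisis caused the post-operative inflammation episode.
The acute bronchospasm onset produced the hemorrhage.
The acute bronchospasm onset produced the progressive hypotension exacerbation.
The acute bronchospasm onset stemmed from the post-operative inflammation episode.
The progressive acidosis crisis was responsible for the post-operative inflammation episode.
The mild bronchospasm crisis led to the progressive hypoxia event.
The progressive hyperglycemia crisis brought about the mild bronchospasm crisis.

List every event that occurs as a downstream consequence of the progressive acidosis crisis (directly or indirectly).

the acute bronchospasm onset, the hemorrhage, the post-operative inflammation episode, the progressive hypotension exacerbation

Direct effects: the post-operative inflammation episode.
2 steps out: the acute bronchospasm onset.
3 steps out: the hemorrhage, the progressive hypotension exacerbation.
Not reachable from it: the progressive hyperglycemia crisis, the mild bronchospasm crisis, the progressive hypoxia event.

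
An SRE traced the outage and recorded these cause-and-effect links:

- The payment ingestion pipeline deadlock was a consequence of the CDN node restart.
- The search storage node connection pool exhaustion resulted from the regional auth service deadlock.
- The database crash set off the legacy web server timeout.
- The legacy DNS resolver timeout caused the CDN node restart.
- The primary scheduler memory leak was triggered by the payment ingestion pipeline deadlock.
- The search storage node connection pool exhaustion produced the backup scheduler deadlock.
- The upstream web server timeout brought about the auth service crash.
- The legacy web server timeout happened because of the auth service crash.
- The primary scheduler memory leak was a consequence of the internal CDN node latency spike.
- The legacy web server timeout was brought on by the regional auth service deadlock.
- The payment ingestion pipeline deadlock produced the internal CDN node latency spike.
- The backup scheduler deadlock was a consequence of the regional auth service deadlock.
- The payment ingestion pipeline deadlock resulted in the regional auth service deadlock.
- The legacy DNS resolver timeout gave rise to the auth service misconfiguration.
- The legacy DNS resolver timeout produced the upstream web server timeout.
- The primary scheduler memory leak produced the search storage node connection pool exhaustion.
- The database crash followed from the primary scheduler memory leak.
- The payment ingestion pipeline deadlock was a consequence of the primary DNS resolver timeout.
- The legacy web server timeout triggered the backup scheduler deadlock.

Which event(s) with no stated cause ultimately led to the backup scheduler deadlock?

Tracing upstream from the backup scheduler deadlock: the backup scheduler deadlock ← the regional auth service deadlock ← the payment ingestion pipeline deadlock ← the CDN node restart ← the legacy DNS resolver timeout.
A separate upstream branch: the backup scheduler deadlock ← the regional auth service deadlock ← the payment ingestion pipeline deadlock ← the primary DNS resolver timeout.
Each of those chain origins has no stated cause.

the legacy DNS resolver timeout, the primary DNS resolver timeout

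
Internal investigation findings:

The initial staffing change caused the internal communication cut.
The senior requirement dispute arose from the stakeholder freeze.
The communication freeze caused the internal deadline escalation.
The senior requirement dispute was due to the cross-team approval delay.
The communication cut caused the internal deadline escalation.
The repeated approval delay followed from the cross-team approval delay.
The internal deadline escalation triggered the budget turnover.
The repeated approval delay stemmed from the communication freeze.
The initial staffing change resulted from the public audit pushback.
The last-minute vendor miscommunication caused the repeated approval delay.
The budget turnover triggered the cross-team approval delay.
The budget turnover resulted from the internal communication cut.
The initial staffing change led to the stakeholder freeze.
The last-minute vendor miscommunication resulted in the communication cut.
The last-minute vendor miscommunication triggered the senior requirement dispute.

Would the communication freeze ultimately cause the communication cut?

The communication freeze leads to the internal deadline escalation, the budget turnover, the cross-team approval delay, the senior requirement dispute, the repeated approval delay; the communication cut is not among them.

No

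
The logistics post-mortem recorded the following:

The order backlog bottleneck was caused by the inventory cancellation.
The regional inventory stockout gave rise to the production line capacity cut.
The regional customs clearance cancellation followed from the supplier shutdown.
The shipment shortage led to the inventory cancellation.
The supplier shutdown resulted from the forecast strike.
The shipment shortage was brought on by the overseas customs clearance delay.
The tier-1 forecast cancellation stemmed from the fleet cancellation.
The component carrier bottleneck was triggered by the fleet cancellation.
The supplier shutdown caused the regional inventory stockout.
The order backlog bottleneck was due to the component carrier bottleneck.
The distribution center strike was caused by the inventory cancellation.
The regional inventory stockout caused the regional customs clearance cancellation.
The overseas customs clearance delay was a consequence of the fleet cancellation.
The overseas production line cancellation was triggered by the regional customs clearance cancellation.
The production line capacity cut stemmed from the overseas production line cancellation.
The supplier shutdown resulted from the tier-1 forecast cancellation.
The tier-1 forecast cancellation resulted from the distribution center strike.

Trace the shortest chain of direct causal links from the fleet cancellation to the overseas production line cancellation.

the fleet cancellation → the tier-1 forecast cancellation
the tier-1 forecast cancellation → the supplier shutdown
the supplier shutdown → the regional customs clearance cancellation
the regional customs clearance cancellation → the overseas production line cancellation
Length: 4 steps.

the fleet cancellation → the tier-1 forecast cancellation → the supplier shutdown → the regional customs clearance cancellation → the overseas production line cancellation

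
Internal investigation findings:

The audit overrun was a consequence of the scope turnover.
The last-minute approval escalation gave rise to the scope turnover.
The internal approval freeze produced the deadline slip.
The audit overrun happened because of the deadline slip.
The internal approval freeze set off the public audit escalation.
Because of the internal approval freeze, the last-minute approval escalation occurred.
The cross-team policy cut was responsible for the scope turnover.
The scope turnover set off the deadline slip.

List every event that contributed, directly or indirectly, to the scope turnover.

the cross-team policy cut, the internal approval freeze, the last-minute approval escalation

Immediate causes of the scope turnover: the last-minute approval escalation, the cross-team policy cut.
Further upstream: the internal approval freeze.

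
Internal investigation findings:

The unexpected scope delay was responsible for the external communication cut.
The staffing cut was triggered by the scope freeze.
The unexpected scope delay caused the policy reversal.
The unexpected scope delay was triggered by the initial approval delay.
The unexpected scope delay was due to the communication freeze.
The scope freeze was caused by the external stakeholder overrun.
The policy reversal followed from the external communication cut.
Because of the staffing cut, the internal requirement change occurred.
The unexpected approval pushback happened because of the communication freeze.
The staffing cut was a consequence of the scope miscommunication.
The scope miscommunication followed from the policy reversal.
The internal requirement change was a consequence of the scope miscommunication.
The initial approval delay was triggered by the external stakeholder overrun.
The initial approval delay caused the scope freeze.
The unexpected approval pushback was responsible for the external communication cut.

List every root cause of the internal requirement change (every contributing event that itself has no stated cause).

the communication freeze, the external stakeholder overrun

Tracing upstream from the internal requirement change: the internal requirement change ← the staffing cut ← the scope freeze ← the external stakeholder overrun.
A separate upstream branch: the internal requirement change ← the scope miscommunication ← the policy reversal ← the unexpected scope delay ← the communication freeze.
Each of those chain origins has no stated cause.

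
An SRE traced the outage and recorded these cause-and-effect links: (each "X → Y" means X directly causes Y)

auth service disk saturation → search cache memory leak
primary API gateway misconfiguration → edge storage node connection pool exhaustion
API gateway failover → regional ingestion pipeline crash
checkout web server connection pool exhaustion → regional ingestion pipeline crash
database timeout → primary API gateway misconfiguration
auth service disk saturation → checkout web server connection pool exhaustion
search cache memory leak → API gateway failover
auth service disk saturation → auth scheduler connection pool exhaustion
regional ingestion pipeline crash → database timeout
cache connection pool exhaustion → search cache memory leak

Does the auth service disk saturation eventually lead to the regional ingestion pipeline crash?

There is a causal chain: the auth service disk saturation → the checkout web server connection pool exhaustion → the regional ingestion pipeline crash.

Yes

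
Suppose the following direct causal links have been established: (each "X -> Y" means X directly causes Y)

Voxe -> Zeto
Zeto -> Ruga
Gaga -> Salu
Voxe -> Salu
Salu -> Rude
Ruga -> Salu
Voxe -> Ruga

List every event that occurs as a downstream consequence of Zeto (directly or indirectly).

Rude, Ruga, Salu

Direct effects: Ruga.
2 steps out: Salu.
3 steps out: Rude.
Not reachable from it: Voxe, Gaga.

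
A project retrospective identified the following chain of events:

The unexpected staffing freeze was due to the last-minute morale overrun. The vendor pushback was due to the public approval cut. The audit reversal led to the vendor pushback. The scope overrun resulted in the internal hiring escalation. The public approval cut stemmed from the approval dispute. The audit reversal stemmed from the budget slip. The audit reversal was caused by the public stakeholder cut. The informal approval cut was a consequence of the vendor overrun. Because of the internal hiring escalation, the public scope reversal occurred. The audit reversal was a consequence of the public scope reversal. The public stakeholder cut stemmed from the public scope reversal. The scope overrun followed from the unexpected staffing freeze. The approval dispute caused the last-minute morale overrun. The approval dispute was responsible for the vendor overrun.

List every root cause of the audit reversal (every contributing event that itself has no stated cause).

Tracing upstream from the audit reversal: the audit reversal ← the public scope reversal ← the internal hiring escalation ← the scope overrun ← the unexpected staffing freeze ← the last-minute morale overrun ← the approval dispute.
A separate upstream branch: the audit reversal ← the budget slip.
Each of those chain origins has no stated cause.

the approval dispute, the budget slip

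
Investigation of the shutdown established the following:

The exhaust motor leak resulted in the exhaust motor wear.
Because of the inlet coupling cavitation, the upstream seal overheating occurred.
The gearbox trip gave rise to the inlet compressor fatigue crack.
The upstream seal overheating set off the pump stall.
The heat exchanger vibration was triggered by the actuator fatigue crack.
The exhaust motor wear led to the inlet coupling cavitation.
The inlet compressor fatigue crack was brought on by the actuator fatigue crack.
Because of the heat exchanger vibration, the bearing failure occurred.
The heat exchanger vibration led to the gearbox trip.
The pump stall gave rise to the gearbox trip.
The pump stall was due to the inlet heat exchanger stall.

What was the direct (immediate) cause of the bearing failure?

the heat exchanger vibration

Upstream contributors include the actuator fatigue crack, but only the heat exchanger vibration feeds directly into the bearing failure.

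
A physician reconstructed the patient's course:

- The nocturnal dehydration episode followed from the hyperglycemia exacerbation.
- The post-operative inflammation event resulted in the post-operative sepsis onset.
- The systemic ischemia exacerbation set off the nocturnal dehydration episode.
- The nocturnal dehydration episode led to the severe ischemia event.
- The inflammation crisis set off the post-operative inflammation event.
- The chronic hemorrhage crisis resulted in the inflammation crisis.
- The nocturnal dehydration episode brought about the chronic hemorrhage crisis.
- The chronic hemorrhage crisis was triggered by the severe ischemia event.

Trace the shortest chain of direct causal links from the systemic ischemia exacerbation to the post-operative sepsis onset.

the systemic ischemia exacerbation → the nocturnal dehydration episode → the chronic hemorrhage crisis → the inflammation crisis → the post-operative inflammation event → the post-operative sepsis onset

the systemic ischemia exacerbation → the nocturnal dehydration episode
the nocturnal dehydration episode → the chronic hemorrhage crisis
the chronic hemorrhage crisis → the inflammation crisis
the inflammation crisis → the post-operative inflammation event
the post-operative inflammation event → the post-operative sepsis onset
Length: 5 steps.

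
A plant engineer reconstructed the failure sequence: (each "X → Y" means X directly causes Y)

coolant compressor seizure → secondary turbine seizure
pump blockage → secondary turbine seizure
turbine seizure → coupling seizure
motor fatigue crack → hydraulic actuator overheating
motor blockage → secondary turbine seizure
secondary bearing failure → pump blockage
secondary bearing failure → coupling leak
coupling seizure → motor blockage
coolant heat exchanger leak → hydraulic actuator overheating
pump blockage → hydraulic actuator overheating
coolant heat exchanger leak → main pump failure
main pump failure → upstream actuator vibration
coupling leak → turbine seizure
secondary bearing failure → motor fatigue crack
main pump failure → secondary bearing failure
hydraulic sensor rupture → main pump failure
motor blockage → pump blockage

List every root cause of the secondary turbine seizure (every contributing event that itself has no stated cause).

Tracing upstream from the secondary turbine seizure: the secondary turbine seizure ← the pump blockage ← the secondary bearing failure ← the main pump failure ← the hydraulic sensor rupture.
A separate upstream branch: the secondary turbine seizure ← the pump blockage ← the secondary bearing failure ← the main pump failure ← the coolant heat exchanger leak.
A separate upstream branch: the secondary turbine seizure ← the coolant compressor seizure.
Each of those chain origins has no stated cause.

the coolant compressor seizure, the coolant heat exchanger leak, the hydraulic sensor rupture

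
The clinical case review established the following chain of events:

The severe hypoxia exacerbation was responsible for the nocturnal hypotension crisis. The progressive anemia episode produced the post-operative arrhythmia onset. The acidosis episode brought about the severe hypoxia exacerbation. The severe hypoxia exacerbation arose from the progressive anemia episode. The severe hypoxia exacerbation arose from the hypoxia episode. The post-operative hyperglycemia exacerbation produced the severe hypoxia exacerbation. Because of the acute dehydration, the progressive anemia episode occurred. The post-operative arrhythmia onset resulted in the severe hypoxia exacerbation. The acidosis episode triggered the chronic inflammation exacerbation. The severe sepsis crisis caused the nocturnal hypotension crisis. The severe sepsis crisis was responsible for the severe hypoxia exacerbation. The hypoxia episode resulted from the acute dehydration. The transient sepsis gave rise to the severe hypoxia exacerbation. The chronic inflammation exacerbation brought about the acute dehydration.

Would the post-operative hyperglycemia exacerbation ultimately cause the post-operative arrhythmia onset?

No

The post-operative hyperglycemia exacerbation leads to the severe hypoxia exacerbation, the nocturnal hypotension crisis; the post-operative arrhythmia onset is not among them.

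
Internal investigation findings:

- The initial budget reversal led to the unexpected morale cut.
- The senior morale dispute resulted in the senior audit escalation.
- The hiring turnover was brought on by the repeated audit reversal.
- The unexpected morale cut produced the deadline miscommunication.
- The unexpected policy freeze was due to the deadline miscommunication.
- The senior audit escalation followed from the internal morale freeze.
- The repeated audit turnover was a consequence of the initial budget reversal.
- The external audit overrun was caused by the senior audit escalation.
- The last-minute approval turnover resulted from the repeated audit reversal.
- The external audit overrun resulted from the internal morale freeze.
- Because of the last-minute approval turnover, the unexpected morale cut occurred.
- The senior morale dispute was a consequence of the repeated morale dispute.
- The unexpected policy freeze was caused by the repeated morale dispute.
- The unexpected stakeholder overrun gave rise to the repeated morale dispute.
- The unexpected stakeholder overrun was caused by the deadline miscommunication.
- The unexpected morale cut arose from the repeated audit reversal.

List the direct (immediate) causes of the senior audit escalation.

Upstream contributors include the initial budget reversal, the repeated audit reversal, the last-minute approval turnover, the unexpected morale cut, the deadline miscommunication, the unexpected stakeholder overrun, the repeated morale dispute, but only the internal morale freeze, the senior morale dispute feed directly into the senior audit escalation.

the internal morale freeze, the senior morale dispute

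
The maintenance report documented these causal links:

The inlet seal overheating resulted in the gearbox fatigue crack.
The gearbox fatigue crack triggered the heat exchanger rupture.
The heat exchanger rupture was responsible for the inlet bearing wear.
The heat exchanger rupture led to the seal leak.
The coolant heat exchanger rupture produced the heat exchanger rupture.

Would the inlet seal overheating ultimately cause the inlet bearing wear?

Yes

There is a causal chain: the inlet seal overheating → the gearbox fatigue crack → the heat exchanger rupture → the inlet bearing wear.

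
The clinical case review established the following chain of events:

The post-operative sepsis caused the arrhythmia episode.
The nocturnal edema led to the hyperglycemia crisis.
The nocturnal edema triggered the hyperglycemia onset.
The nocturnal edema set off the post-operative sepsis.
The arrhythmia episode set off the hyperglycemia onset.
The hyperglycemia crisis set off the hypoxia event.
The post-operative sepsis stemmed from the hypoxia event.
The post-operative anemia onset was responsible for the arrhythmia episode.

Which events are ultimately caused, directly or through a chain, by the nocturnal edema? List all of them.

Direct effects: the hyperglycemia crisis, the post-operative sepsis, the hyperglycemia onset.
2 steps out: the hypoxia event, the arrhythmia episode.
Not reachable from it: the post-operative anemia onset.

the arrhythmia episode, the hyperglycemia crisis, the hyperglycemia onset, the hypoxia event, the post-operative sepsis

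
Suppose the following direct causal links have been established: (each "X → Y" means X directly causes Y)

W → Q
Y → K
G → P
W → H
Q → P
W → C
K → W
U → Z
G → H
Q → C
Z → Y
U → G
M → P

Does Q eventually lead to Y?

Q leads to C, P; Y is not among them.

No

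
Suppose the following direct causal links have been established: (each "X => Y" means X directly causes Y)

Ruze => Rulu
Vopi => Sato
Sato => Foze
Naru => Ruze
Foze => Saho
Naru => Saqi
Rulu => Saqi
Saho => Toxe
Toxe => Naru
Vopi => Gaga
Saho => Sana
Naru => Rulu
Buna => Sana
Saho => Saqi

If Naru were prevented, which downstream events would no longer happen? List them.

Rulu, Ruze

Downstream of Naru: Ruze, Rulu, Saqi.
Of those, still caused via another path: Saqi.
The remainder have no surviving cause.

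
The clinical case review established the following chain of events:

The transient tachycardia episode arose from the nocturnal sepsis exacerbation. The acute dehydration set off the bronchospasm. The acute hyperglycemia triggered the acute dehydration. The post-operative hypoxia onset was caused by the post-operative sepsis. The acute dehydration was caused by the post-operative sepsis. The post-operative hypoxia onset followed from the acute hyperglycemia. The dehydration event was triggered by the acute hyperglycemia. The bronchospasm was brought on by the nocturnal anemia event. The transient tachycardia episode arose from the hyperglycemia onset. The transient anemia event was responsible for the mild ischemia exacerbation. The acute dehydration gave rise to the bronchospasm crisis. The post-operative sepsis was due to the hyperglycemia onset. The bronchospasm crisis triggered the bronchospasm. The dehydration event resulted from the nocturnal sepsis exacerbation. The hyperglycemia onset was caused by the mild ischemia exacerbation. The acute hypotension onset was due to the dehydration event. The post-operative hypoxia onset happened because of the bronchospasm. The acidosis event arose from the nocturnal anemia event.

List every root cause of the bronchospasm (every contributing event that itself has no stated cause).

Tracing upstream from the bronchospasm: the bronchospasm ← the acute dehydration ← the post-operative sepsis ← the hyperglycemia onset ← the mild ischemia exacerbation ← the transient anemia event.
A separate upstream branch: the bronchospasm ← the acute dehydration ← the acute hyperglycemia.
A separate upstream branch: the bronchospasm ← the nocturnal anemia event.
Each of those chain origins has no stated cause.

the acute hyperglycemia, the nocturnal anemia event, the transient anemia event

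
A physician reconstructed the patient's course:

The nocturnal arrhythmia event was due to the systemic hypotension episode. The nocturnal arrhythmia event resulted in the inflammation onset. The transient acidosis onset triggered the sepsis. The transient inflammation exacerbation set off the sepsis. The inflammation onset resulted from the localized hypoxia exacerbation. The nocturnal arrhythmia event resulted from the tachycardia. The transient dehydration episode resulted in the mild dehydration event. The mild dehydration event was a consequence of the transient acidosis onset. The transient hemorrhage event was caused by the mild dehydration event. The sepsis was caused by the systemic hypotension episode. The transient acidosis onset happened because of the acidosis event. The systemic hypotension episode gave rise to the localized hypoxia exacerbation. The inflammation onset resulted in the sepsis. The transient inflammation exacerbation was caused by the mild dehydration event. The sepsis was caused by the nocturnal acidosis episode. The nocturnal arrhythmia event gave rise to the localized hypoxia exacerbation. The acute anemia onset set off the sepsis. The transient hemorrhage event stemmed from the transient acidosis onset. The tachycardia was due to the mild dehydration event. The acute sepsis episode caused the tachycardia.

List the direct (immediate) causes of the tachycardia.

the acute sepsis episode, the mild dehydration event

Upstream contributors include the acidosis event, the transient dehydration episode, the transient acidosis onset, but only the acute sepsis episode, the mild dehydration event feed directly into the tachycardia.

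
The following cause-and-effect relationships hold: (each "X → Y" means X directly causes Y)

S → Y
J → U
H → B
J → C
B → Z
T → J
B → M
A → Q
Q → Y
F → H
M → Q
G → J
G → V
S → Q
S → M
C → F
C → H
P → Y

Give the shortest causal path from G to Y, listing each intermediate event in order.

G → J → C → H → B → M → Q → Y

G → J
J → C
C → H
H → B
B → M
M → Q
Q → Y
Length: 7 steps.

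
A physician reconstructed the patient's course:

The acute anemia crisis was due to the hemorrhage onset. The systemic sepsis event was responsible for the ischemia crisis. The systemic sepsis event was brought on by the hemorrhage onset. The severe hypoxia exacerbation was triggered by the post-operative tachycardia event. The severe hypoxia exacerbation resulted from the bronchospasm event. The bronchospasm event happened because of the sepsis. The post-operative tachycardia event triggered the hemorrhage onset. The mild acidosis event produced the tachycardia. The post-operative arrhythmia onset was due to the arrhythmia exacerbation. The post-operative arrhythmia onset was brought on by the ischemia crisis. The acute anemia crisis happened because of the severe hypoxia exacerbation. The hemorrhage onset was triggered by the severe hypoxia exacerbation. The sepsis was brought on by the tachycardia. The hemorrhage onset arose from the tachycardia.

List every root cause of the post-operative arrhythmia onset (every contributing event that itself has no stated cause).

the arrhythmia exacerbation, the mild acidosis event, the post-operative tachycardia event

Tracing upstream from the post-operative arrhythmia onset: the post-operative arrhythmia onset ← the ischemia crisis ← the systemic sepsis event ← the hemorrhage onset ← the tachycardia ← the mild acidosis event.
A separate upstream branch: the post-operative arrhythmia onset ← the ischemia crisis ← the systemic sepsis event ← the hemorrhage onset ← the post-operative tachycardia event.
A separate upstream branch: the post-operative arrhythmia onset ← the arrhythmia exacerbation.
Each of those chain origins has no stated cause.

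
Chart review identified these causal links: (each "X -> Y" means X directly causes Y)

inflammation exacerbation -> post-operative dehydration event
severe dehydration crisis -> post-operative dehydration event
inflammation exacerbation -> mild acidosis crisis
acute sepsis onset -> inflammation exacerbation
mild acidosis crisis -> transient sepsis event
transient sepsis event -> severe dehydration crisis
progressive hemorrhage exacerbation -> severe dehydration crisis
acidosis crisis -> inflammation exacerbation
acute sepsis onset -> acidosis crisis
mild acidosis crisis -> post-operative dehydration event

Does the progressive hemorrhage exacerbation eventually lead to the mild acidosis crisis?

The progressive hemorrhage exacerbation leads to the severe dehydration crisis, the post-operative dehydration event; the mild acidosis crisis is not among them.

No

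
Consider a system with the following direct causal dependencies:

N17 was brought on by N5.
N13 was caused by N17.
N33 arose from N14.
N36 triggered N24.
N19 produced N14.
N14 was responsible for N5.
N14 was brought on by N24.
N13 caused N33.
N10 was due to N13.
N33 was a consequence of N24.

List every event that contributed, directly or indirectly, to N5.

Immediate cause of N5: N14.
Further upstream: N36, N24, N19.

N14, N19, N24, N36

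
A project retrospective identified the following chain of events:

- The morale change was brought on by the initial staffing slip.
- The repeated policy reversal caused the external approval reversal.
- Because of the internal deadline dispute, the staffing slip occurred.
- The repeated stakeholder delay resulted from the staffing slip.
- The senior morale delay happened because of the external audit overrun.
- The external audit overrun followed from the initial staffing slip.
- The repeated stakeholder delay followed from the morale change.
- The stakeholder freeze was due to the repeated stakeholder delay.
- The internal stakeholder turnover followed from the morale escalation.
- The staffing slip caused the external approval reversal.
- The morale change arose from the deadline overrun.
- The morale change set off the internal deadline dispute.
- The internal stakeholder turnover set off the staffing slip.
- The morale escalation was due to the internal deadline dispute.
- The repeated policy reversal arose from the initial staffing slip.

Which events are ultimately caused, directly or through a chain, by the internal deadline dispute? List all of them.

the external approval reversal, the internal stakeholder turnover, the morale escalation, the repeated stakeholder delay, the staffing slip, the stakeholder freeze

Direct effects: the morale escalation, the staffing slip.
2 steps out: the internal stakeholder turnover, the repeated stakeholder delay, the external approval reversal.
3 steps out: the stakeholder freeze.
Not reachable from it: the initial staffing slip, the deadline overrun, the morale change, the external audit overrun, the repeated policy reversal, the senior morale delay.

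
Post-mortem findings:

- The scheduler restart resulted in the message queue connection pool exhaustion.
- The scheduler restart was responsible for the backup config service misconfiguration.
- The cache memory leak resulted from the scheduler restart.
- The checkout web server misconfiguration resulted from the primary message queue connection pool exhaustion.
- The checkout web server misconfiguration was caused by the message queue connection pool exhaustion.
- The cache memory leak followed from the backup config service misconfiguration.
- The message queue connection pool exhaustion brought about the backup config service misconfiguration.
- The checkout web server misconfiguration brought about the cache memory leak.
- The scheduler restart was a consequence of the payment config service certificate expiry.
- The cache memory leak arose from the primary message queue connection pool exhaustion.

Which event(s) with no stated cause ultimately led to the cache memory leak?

the payment config service certificate expiry, the primary message queue connection pool exhaustion

Tracing upstream from the cache memory leak: the cache memory leak ← the scheduler restart ← the payment config service certificate expiry.
A separate upstream branch: the cache memory leak ← the primary message queue connection pool exhaustion.
Each of those chain origins has no stated cause.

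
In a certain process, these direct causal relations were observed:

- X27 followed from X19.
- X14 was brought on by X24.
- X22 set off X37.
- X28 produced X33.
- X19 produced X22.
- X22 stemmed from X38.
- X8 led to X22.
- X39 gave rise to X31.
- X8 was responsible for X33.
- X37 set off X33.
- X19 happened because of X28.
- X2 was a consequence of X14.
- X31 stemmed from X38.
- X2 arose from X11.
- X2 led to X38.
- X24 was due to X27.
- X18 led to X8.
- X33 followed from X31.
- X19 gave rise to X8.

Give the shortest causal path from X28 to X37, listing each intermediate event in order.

X28 → X19
X19 → X22
X22 → X37
Length: 3 steps.

X28 → X19 → X22 → X37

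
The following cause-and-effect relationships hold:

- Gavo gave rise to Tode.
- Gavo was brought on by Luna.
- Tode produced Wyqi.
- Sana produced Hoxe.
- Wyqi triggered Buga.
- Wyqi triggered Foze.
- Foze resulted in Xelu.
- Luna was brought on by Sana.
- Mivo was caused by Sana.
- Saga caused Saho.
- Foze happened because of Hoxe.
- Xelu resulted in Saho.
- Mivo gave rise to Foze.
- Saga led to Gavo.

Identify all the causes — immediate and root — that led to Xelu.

Foze, Gavo, Hoxe, Luna, Mivo, Saga, Sana, Tode, Wyqi

Immediate cause of Xelu: Foze.
Further upstream: Sana, Hoxe, Mivo, Saga, Luna, Gavo, Tode, Wyqi.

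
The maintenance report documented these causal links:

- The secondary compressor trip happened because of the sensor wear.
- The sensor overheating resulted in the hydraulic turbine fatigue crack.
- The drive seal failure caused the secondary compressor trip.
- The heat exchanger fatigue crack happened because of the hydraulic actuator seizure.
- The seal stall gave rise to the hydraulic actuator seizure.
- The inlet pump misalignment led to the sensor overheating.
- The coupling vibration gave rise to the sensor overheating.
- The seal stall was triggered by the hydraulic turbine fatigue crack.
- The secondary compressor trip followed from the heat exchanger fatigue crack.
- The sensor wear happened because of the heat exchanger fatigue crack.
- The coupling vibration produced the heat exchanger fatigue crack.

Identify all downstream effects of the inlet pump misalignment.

Direct effects: the sensor overheating.
2 steps out: the hydraulic turbine fatigue crack.
3 steps out: the seal stall.
4 steps out: the hydraulic actuator seizure.
5 steps out: the heat exchanger fatigue crack.
6 steps out: the sensor wear, the secondary compressor trip.
Not reachable from it: the drive seal failure, the coupling vibration.

the heat exchanger fatigue crack, the hydraulic actuator seizure, the hydraulic turbine fatigue crack, the seal stall, the secondary compressor trip, the sensor overheating, the sensor wear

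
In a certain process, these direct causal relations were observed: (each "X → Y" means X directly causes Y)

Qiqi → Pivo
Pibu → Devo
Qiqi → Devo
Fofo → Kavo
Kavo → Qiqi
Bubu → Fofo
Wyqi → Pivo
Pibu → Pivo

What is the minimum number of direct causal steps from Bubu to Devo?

Shortest chain: Bubu → Fofo → Kavo → Qiqi → Devo.

4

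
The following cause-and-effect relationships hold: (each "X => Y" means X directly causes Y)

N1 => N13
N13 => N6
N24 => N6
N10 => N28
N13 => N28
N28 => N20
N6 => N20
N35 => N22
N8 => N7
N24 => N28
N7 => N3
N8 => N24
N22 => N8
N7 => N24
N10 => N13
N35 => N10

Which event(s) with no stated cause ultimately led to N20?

Tracing upstream from N20: N20 ← N28 ← N10 ← N35.
A separate upstream branch: N20 ← N28 ← N13 ← N1.
Each of those chain origins has no stated cause.

N1, N35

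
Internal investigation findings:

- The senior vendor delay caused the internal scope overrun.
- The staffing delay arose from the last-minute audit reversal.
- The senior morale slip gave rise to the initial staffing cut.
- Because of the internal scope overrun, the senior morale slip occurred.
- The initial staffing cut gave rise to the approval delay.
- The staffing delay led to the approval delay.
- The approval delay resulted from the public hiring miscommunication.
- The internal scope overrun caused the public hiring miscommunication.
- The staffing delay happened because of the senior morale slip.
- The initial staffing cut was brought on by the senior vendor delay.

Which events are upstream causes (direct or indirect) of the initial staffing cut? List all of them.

the internal scope overrun, the senior morale slip, the senior vendor delay

Immediate causes of the initial staffing cut: the senior vendor delay, the senior morale slip.
Further upstream: the internal scope overrun.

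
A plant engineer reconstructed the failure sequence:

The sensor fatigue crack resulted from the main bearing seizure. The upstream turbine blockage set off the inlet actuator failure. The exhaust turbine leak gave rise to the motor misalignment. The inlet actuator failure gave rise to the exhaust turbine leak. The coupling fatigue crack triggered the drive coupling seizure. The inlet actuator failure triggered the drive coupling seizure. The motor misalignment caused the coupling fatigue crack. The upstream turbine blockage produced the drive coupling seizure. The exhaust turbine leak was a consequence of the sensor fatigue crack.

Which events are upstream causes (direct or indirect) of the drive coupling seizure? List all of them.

Immediate causes of the drive coupling seizure: the upstream turbine blockage, the inlet actuator failure, the coupling fatigue crack.
Further upstream: the main bearing seizure, the sensor fatigue crack, the exhaust turbine leak, the motor misalignment.

the coupling fatigue crack, the exhaust turbine leak, the inlet actuator failure, the main bearing seizure, the motor misalignment, the sensor fatigue crack, the upstream turbine blockage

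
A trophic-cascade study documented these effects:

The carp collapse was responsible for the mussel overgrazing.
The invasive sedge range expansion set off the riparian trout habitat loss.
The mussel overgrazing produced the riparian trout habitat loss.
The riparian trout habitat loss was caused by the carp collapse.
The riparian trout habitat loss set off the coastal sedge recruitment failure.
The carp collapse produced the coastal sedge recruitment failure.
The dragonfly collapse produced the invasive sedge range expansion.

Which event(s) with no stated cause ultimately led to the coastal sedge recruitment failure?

the carp collapse, the dragonfly collapse

Tracing upstream from the coastal sedge recruitment failure: the coastal sedge recruitment failure ← the carp collapse.
A separate upstream branch: the coastal sedge recruitment failure ← the riparian trout habitat loss ← the invasive sedge range expansion ← the dragonfly collapse.
Each of those chain origins has no stated cause.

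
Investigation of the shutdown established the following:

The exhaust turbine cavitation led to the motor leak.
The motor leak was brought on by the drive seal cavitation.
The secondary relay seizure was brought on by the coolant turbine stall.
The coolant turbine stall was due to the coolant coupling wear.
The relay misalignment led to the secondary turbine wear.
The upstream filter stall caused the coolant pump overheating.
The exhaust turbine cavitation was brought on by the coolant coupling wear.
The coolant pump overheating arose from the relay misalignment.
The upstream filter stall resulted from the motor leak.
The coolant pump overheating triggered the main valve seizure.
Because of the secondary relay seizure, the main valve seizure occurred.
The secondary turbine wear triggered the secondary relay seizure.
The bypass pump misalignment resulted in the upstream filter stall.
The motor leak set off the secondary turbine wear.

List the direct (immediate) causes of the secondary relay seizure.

Upstream contributors include the relay misalignment, the coolant coupling wear, the exhaust turbine cavitation, the drive seal cavitation, the motor leak, but only the coolant turbine stall, the secondary turbine wear feed directly into the secondary relay seizure.

the coolant turbine stall, the secondary turbine wear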